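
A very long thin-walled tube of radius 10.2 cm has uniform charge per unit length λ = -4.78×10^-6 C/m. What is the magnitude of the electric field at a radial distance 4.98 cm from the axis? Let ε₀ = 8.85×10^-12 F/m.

|E| = 0 N/C

Choose a coaxial cylinder of radius r = 4.98 cm (arbitrary length L) as the Gaussian surface (r < 10.2 cm, inside the shell).
No charge is enclosed, so Gauss's law gives E·2πrL = 0 ⇒ E = 0.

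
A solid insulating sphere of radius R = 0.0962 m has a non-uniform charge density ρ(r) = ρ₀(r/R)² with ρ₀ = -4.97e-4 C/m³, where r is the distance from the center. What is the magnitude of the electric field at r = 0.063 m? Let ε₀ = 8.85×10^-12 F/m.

E ≈ 3.03×10^5 N/C

Symmetry ⇒ E = E(r) r̂. Gaussian sphere of radius r = 0.063 m (r < R).
Integrate the density: Q_enc = 4π ∫₀^r ρ₀(r'/R)^2 r'² dr' = 4πρ₀ r^5/(5·R²) = -1.34×10^-7 C.
Applying ∮E·dA = Q_enc/ε₀ with Φ = E(4πr²):
E = |Q_enc|/(4πε₀r²) = (1.34e-7)/(4π·8.85×10^-12·(0.063)²) = 3.03×10^5 N/C.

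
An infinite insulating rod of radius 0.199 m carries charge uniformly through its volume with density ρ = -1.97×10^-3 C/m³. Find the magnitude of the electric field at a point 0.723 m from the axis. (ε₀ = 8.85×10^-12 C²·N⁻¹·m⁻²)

Take a coaxial cylindrical Gaussian surface of radius r = 0.723 m and length L (r > 0.199 m, full cross-section enclosed).
λ_enc = ρ·πR² = (-1.97×10^-3)π(0.199)² = -2.451×10^-4 C/m.
Gauss's law: E·2πrL = λ_enc L/ε₀.
E = |λ_enc|/(2πε₀r) = (2.451×10^-4)/(2π·8.85×10^-12·0.723) = 6.10×10^6 N/C.

|E| ≈ 6.10×10^6 V/m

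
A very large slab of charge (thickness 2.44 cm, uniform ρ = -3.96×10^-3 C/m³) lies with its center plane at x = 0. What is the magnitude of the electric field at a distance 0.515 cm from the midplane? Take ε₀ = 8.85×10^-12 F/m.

By symmetry E is perpendicular to the slab. A Gaussian pillbox from −0.515 cm to +0.515 cm (face area A) lies entirely within the slab.
Q_enc = ρ·(2x)·A and flux = 2EA, so 2EA = 2ρxA/ε₀ ⇒ E = |ρ|x/ε₀.
E = (3.96×10^-3)(0.00515)/(8.85×10^-12) = 2.30×10^6 N/C.

E ≈ 2.30×10^6 V/m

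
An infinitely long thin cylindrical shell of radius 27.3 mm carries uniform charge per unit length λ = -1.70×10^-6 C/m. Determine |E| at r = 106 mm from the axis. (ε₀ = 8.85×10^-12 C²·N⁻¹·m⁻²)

Choose a coaxial cylinder of radius r = 106 mm (arbitrary length L) as the Gaussian surface (r > 27.3 mm).
The full line charge is enclosed: λ_enc = -1.70×10^-6 C/m.
Applying ∮E·dA = Q_enc/ε₀ with the end caps contributing no flux:
E = |λ_enc|/(2πε₀r) = (1.70e-6)/(2π·8.85×10^-12·0.106) = 2.88e5 N/C.

E ≈ 2.88×10^5 N/C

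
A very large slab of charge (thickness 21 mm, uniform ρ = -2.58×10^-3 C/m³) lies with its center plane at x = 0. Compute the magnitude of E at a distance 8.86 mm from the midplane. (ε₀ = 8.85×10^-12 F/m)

|E| ≈ 2.58e6 N/C

By symmetry E is perpendicular to the slab. A Gaussian pillbox from −8.86 mm to +8.86 mm (face area A) lies entirely within the slab.
Q_enc = ρ·(2x)·A and flux = 2EA, so 2EA = 2ρxA/ε₀ ⇒ E = |ρ|x/ε₀.
E = (2.58×10^-3)(0.00886)/(8.85×10^-12) = 2.58×10^6 N/C.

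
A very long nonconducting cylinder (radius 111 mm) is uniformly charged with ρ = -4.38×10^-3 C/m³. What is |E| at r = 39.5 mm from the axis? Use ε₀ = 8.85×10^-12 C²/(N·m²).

By cylindrical symmetry E is radial; use a coaxial Gaussian cylinder of radius 39.5 mm and length L (r < R).
Charge inside radius r per length L is ρ·πr²·L, so λ_enc = ρπr² = -2.147×10^-5 C/m.
Applying ∮E·dA = Q_enc/ε₀ with the end caps contributing no flux:
E = |λ_enc|/(2πε₀r) = (2.147×10^-5)/(2π·8.85×10^-12·0.0395) = 9.77e6 N/C.

9.77e6 V/m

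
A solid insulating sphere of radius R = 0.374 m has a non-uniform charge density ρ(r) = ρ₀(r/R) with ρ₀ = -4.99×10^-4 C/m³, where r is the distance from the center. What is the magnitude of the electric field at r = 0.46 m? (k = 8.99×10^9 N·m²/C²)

By spherical symmetry E is radial; choose a Gaussian sphere of radius r = 0.46 m (r > R, all charge enclosed).
Q_enc = 4π ∫₀^R ρ₀(r'/R)^1 r'² dr' = 4πρ₀R³/4 = -8.201×10^-5 C.
Applying ∮E·dA = Q_enc/ε₀ with Φ = E(4πr²):
E = k|Q_enc|/r² = (8.99×10^9)(8.201×10^-5)/(0.46)² = 3.48×10^6 N/C.

|E| ≈ 3.48×10^6 N/C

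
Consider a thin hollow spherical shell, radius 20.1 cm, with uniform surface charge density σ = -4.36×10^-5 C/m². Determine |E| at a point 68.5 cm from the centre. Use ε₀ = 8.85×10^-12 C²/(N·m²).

E = 4.24×10^5 V/m

Take a concentric spherical Gaussian surface of radius r = 68.5 cm (r > 20.1 cm).
The entire shell is enclosed: Q_enc = σ·4πR² = (-4.36e-5)·4π·(0.201)² = -2.214e-5 C.
Gauss's law: E·4πr² = Q_enc/ε₀.
E = |Q_enc|/(4πε₀r²) = (2.214e-5)/(4π·8.85×10^-12·(0.685)²) = 4.24×10^5 N/C.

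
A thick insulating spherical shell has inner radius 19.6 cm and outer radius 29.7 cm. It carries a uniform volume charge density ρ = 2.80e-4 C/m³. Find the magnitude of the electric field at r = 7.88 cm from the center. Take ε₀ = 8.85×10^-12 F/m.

E = 0

Symmetry ⇒ E = E(r) r̂. Gaussian sphere of radius r = 7.88 cm (r < 19.6 cm, inside the empty cavity).
Q_enc = 0 (all charge lies at larger r); Gauss's law gives E = 0.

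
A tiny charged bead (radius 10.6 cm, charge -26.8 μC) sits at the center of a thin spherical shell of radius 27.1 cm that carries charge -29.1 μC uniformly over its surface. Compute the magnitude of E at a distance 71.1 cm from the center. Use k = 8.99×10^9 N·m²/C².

|E| ≈ 9.94×10^5 N/C

By spherical symmetry E is radial; choose a Gaussian sphere of radius r = 71.1 cm (r > 27.1 cm, enclosing both).
Q_enc = (-26.8 μC) + (-29.1 μC) = -5.59e-5 C.
Gauss's law: E·4πr² = Q_enc/ε₀.
E = k|Q_enc|/r² = (8.99×10^9)(5.59e-5)/(0.711)² = 9.94e5 N/C.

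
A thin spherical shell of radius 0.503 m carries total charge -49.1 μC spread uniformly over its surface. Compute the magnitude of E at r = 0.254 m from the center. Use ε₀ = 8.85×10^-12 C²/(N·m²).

|E| = 0 N/C

Use a concentric Gaussian sphere at r = 0.254 m (inside the shell, r < 0.503 m).
No charge lies within this surface, so Q_enc = 0 and Gauss's law gives E·4πr² = 0 ⇒ E = 0.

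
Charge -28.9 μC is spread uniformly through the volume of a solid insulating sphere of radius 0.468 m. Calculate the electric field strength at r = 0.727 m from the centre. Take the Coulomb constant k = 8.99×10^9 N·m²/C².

E = 4.92e5 V/m

Take a concentric spherical Gaussian surface of radius r = 0.727 m (r > R, so the entire charge is enclosed).
Q_enc = -28.9 μC = -2.89e-5 C.
Applying ∮E·dA = Q_enc/ε₀ with Φ = E(4πr²):
E = k|Q_enc|/r² = (8.99×10^9)(2.89e-5)/(0.727)² = 4.92×10^5 N/C.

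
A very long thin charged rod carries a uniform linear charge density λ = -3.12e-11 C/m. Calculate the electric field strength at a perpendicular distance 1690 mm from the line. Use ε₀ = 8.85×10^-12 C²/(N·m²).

By cylindrical symmetry E is radial; use a coaxial Gaussian cylinder of radius 1690 mm and length L.
Q_enc = λL, so λ_enc = -3.12e-11 C/m.
Applying ∮E·dA = Q_enc/ε₀ with the end caps contributing no flux:
E = |λ_enc|/(2πε₀r) = (3.12×10^-11)/(2π·8.85×10^-12·1.69) = 0.332 N/C.

0.332 N/C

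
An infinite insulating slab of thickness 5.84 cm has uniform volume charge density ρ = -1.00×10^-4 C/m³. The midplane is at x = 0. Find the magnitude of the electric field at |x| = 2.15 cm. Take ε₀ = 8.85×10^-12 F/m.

By symmetry E is perpendicular to the slab. A Gaussian pillbox from −2.15 cm to +2.15 cm (face area A) lies entirely within the slab.
Q_enc = ρ·(2x)·A and flux = 2EA, so 2EA = 2ρxA/ε₀ ⇒ E = |ρ|x/ε₀.
E = (1.00×10^-4)(0.0215)/(8.85×10^-12) = 2.43e5 N/C.

|E| ≈ 2.43e5 N/C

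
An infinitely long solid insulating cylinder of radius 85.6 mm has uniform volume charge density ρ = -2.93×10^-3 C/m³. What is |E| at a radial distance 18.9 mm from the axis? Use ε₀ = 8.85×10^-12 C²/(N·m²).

Take a coaxial cylindrical Gaussian surface of radius r = 18.9 mm and length L (r < R).
Enclosed charge per unit length: λ_enc = ρ·πr² = (-2.93×10^-3)π(0.0189)² = -3.288×10^-6 C/m.
Applying ∮E·dA = Q_enc/ε₀ with the end caps contributing no flux:
E = |λ_enc|/(2πε₀r) = (3.288×10^-6)/(2π·8.85×10^-12·0.0189) = 3.13×10^6 N/C.

3.13×10^6 V/m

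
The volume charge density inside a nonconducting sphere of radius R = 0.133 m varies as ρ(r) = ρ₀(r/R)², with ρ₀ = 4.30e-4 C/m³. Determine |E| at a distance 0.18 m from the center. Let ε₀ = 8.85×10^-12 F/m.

Take a concentric spherical Gaussian surface of radius r = 0.18 m (r > R, all charge enclosed).
Q_enc = 4π ∫₀^R ρ₀(r'/R)^2 r'² dr' = 4πρ₀R³/5 = 2.543×10^-6 C.
Since E is radial and uniform over the Gaussian sphere, Φ = E·4πr² = Q_enc/ε₀.
E = |Q_enc|/(4πε₀r²) = (2.543×10^-6)/(4π·8.85×10^-12·(0.18)²) = 7.06×10^5 N/C.

E = 7.06e5 N/C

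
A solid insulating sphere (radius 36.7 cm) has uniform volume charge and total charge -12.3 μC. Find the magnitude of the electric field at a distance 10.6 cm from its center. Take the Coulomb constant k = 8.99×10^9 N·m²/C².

By spherical symmetry E is radial; choose a Gaussian sphere of radius r = 10.6 cm (r < R).
For a uniform sphere the enclosed fraction is (r/R)³, so Q_enc = (-12.3 μC)(0.106/0.367)³ = -2.964e-7 C.
By Gauss's law, ∮E·dA = E·4πr² = Q_enc/ε₀.
E = k|Q_enc|/r² = (8.99×10^9)(2.964e-7)/(0.106)² = 2.37×10^5 N/C.

E ≈ 2.37e5 V/m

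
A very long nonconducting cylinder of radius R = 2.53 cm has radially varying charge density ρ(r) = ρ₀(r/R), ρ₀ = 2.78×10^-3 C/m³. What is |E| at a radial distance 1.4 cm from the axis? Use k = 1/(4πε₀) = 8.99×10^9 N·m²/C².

8.11×10^5 N/C

By cylindrical symmetry E is radial; use a coaxial Gaussian cylinder of radius 1.4 cm and length L (r < R).
Integrating ρ over the cross-section to radius r: λ_enc = (2πρ₀/R) ∫₀^r r'^2 dr' = 2πρ₀ r^3/(3·R) = 6.315×10^-7 C/m.
Applying ∮E·dA = Q_enc/ε₀ with the end caps contributing no flux:
E = 2k|λ_enc|/r = 2(8.99×10^9)(6.315×10^-7)/(0.014) = 8.11e5 N/C.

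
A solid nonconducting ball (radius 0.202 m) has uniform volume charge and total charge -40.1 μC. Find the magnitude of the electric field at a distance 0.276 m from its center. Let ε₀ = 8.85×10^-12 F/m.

|E| = 4.73e6 V/m

Take a concentric spherical Gaussian surface of radius r = 0.276 m (r > R, so the entire charge is enclosed).
Q_enc = -40.1 μC = -4.01×10^-5 C.
Applying ∮E·dA = Q_enc/ε₀ with Φ = E(4πr²):
E = |Q_enc|/(4πε₀r²) = (4.01×10^-5)/(4π·8.85×10^-12·(0.276)²) = 4.73×10^6 N/C.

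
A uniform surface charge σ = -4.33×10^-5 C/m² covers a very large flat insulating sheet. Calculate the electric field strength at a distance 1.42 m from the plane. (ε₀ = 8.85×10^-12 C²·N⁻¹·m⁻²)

The symmetry is planar: E is normal to the sheet and the same magnitude on both sides. Take a pillbox straddling the sheet with end-cap area A.
Only the two end caps contribute flux: Φ = 2EA. With Q_enc = σA, Gauss's law gives E = |σ|/(2ε₀).
E = |σ|/(2ε₀) = (4.33×10^-5)/(2·8.85×10^-12) = 2.45×10^6 N/C.

E = 2.45×10^6 N/C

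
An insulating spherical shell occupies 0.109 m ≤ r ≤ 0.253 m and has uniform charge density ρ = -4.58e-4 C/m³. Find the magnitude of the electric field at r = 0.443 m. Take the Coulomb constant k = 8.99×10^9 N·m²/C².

E = 1.31e6 N/C

Take a concentric spherical Gaussian surface of radius r = 0.443 m (r > 0.253 m, enclosing the whole shell).
Q_enc = ρ·(4π/3)(b³ − a³) = (-4.58e-4)·(4π/3)·((0.253)³ − (0.109)³) = -2.858×10^-5 C.
Since E is radial and uniform over the Gaussian sphere, Φ = E·4πr² = Q_enc/ε₀.
E = k|Q_enc|/r² = (8.99×10^9)(2.858e-5)/(0.443)² = 1.31e6 N/C.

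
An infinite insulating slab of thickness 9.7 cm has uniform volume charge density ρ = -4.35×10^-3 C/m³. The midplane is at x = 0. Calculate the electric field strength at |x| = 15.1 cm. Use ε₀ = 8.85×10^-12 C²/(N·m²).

The point |x| = 15.1 cm lies outside the slab (half-thickness 0.0485 m). A symmetric pillbox spanning the full slab encloses Q_enc = ρ·d·A.
Flux = 2EA ⇒ E = |ρ|d/(2ε₀), independent of distance outside.
E = (4.35×10^-3)(0.097)/(2·8.85×10^-12) = 2.38×10^7 N/C.

|E| = 2.38×10^7 N/C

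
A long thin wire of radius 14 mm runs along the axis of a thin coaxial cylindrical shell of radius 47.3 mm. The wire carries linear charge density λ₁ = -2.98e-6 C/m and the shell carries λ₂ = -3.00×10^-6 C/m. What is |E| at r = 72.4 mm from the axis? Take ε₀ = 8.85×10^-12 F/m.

1.49×10^6 N/C

Coaxial Gaussian cylinder, radius r = 72.4 mm, length L (r > 47.3 mm, enclosing both).
λ_enc = λ₁ + λ₂ = (-2.98×10^-6) + (-3.00×10^-6) = -5.98e-6 C/m.
Applying ∮E·dA = Q_enc/ε₀ with the end caps contributing no flux:
E = |λ_enc|/(2πε₀r) = (5.98×10^-6)/(2π·8.85×10^-12·0.0724) = 1.49×10^6 N/C.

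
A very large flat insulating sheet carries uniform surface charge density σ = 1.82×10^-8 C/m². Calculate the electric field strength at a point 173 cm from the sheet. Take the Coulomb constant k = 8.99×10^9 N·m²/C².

E ≈ 1.03e3 N/C

Choose a cylindrical pillbox piercing the sheet, end faces (area A) parallel to it.
Only the two end caps contribute flux: Φ = 2EA. With Q_enc = σA, Gauss's law gives E = |σ|/(2ε₀).
E = 2πk|σ| = 2π(8.99×10^9)(1.82×10^-8) = 1.03e3 N/C.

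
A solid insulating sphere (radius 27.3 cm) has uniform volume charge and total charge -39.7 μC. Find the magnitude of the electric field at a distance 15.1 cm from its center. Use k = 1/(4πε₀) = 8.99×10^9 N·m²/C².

|E| = 2.65e6 N/C

Take a concentric spherical Gaussian surface of radius r = 15.1 cm (r < R).
Only the charge within r is enclosed: Q_enc = Q·(r/R)³ = (-39.7 μC)·(15.1 cm/27.3 cm)³ = -6.718×10^-6 C.
Since E is radial and uniform over the Gaussian sphere, Φ = E·4πr² = Q_enc/ε₀.
E = k|Q_enc|/r² = (8.99×10^9)(6.718×10^-6)/(0.151)² = 2.65×10^6 N/C.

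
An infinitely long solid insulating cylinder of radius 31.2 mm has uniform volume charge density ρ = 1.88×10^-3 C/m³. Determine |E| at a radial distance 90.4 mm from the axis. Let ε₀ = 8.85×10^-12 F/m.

1.14×10^6 N/C

Take a coaxial cylindrical Gaussian surface of radius r = 90.4 mm and length L (r > 31.2 mm, full cross-section enclosed).
λ_enc = ρ·πR² = (1.88×10^-3)π(0.0312)² = 5.749×10^-6 C/m.
Gauss's law: E·2πrL = λ_enc L/ε₀.
E = |λ_enc|/(2πε₀r) = (5.749e-6)/(2π·8.85×10^-12·0.0904) = 1.14e6 N/C.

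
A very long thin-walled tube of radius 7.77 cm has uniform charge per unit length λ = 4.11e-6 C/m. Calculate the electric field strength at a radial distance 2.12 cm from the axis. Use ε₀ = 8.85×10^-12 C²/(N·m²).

E = 0 (no enclosed charge)

Choose a coaxial cylinder of radius r = 2.12 cm (arbitrary length L) as the Gaussian surface (r < 7.77 cm, inside the shell).
All the surface charge lies outside this cylinder: Q_enc = 0, hence E = 0.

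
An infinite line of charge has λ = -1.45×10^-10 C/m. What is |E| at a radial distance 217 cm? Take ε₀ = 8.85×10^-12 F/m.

Choose a coaxial cylinder of radius r = 217 cm (arbitrary length L) as the Gaussian surface.
Q_enc = λL, so λ_enc = -1.45×10^-10 C/m.
By Gauss's law (flux through the curved wall only), E·2πrL = λ_enc L/ε₀.
E = |λ_enc|/(2πε₀r) = (1.45×10^-10)/(2π·8.85×10^-12·2.17) = 1.2 N/C.

E ≈ 1.2 V/m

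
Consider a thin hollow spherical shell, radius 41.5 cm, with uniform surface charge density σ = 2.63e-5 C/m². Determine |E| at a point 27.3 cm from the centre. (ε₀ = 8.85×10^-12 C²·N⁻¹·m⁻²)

By spherical symmetry E is radial; choose a Gaussian sphere of radius r = 27.3 cm (inside the shell, r < 41.5 cm).
No charge lies within this surface, so Q_enc = 0 and Gauss's law gives E·4πr² = 0 ⇒ E = 0.

E = 0 (no enclosed charge)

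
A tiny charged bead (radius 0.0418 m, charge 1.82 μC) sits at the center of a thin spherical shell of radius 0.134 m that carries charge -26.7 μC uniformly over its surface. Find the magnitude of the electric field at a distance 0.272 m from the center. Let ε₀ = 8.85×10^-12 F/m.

3.02×10^6 N/C

Symmetry ⇒ E = E(r) r̂. Gaussian sphere of radius r = 0.272 m (r > 0.134 m, enclosing both).
Q_enc = (1.82 μC) + (-26.7 μC) = -2.488×10^-5 C.
Applying ∮E·dA = Q_enc/ε₀ with Φ = E(4πr²):
E = |Q_enc|/(4πε₀r²) = (2.488e-5)/(4π·8.85×10^-12·(0.272)²) = 3.02×10^6 N/C.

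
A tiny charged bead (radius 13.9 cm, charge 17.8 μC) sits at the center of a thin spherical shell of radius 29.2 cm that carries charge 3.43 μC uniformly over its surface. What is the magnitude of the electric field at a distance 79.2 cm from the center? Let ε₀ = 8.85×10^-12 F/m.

|E| = 3.04e5 N/C

By spherical symmetry E is radial; choose a Gaussian sphere of radius r = 79.2 cm (r > 29.2 cm, enclosing both).
Q_enc = (17.8 μC) + (3.43 μC) = 2.123×10^-5 C.
Applying ∮E·dA = Q_enc/ε₀ with Φ = E(4πr²):
E = |Q_enc|/(4πε₀r²) = (2.123×10^-5)/(4π·8.85×10^-12·(0.792)²) = 3.04×10^5 N/C.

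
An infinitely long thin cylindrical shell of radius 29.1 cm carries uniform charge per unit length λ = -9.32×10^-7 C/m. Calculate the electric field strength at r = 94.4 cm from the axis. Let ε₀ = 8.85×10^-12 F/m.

Coaxial Gaussian cylinder, radius r = 94.4 cm, length L (r > 29.1 cm).
The full line charge is enclosed: λ_enc = -9.32×10^-7 C/m.
Gauss's law: E·2πrL = λ_enc L/ε₀.
E = |λ_enc|/(2πε₀r) = (9.32×10^-7)/(2π·8.85×10^-12·0.944) = 1.78e4 N/C.

|E| = 1.78×10^4 V/m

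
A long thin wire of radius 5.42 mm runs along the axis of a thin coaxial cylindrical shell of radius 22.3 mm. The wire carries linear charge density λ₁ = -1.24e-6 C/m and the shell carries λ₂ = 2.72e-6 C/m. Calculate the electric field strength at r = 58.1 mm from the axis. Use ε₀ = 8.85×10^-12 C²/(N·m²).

Choose a coaxial cylinder of radius r = 58.1 mm (arbitrary length L) as the Gaussian surface (r > 22.3 mm, enclosing both).
λ_enc = λ₁ + λ₂ = (-1.24×10^-6) + (2.72×10^-6) = 1.48e-6 C/m.
Applying ∮E·dA = Q_enc/ε₀ with the end caps contributing no flux:
E = |λ_enc|/(2πε₀r) = (1.48×10^-6)/(2π·8.85×10^-12·0.0581) = 4.58e5 N/C.

E = 4.58e5 N/C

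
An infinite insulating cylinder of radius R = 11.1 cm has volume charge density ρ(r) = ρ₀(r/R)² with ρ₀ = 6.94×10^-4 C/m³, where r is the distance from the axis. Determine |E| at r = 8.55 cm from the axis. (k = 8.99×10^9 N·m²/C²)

E ≈ 9.94×10^5 V/m

Take a coaxial cylindrical Gaussian surface of radius r = 8.55 cm and length L (r < R).
λ_enc = ∫₀^r ρ(r')·2πr' dr' = (2πρ₀/R²)·r^4/4 = 4.728×10^-6 C/m.
By Gauss's law (flux through the curved wall only), E·2πrL = λ_enc L/ε₀.
E = 2k|λ_enc|/r = 2(8.99×10^9)(4.728×10^-6)/(0.0855) = 9.94×10^5 N/C.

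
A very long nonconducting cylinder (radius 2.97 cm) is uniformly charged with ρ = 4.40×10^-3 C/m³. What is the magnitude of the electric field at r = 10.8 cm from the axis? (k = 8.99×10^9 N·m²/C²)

Coaxial Gaussian cylinder, radius r = 10.8 cm, length L (r > 2.97 cm, full cross-section enclosed).
λ_enc = ρ·πR² = (4.40×10^-3)π(0.0297)² = 1.219×10^-5 C/m.
By Gauss's law (flux through the curved wall only), E·2πrL = λ_enc L/ε₀.
E = 2k|λ_enc|/r = 2(8.99×10^9)(1.219e-5)/(0.108) = 2.03×10^6 N/C.

|E| ≈ 2.03×10^6 N/C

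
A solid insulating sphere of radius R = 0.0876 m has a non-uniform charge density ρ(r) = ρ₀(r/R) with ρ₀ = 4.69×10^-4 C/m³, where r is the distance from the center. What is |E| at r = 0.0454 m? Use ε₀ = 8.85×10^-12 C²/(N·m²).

Take a concentric spherical Gaussian surface of radius r = 0.0454 m (r < R).
Q_enc = ∫₀^r ρ(r')·4πr'² dr' = (4πρ₀/R) ∫₀^r r'^3 dr' = 4πρ₀ r^4/(4·R) = 7.146×10^-8 C.
Applying ∮E·dA = Q_enc/ε₀ with Φ = E(4πr²):
E = |Q_enc|/(4πε₀r²) = (7.146e-8)/(4π·8.85×10^-12·(0.0454)²) = 3.12e5 N/C.

3.12e5 N/C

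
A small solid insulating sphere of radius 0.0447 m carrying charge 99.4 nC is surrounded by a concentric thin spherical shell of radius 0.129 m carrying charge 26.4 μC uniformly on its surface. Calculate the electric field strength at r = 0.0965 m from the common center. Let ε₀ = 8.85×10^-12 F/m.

E ≈ 9.60×10^4 V/m

By spherical symmetry E is radial; choose a Gaussian sphere of radius r = 0.0965 m (between the bodies, 0.0447 m < r < 0.129 m).
Only the inner charge is enclosed; the outer shell contributes nothing inside itself. Q_enc = 99.4 nC = 9.94×10^-8 C.
Applying ∮E·dA = Q_enc/ε₀ with Φ = E(4πr²):
E = |Q_enc|/(4πε₀r²) = (9.94×10^-8)/(4π·8.85×10^-12·(0.0965)²) = 9.60×10^4 N/C.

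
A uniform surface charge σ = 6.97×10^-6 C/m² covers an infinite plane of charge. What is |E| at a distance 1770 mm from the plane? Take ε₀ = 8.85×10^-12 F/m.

Choose a cylindrical pillbox piercing the sheet, end faces (area A) parallel to it.
Only the two end caps contribute flux: Φ = 2EA. With Q_enc = σA, Gauss's law gives E = |σ|/(2ε₀).
E = |σ|/(2ε₀) = (6.97e-6)/(2·8.85×10^-12) = 3.94e5 N/C.

3.94×10^5 V/m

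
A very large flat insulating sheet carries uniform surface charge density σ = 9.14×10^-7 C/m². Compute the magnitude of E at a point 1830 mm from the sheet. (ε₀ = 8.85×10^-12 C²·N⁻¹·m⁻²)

The symmetry is planar: E is normal to the sheet and the same magnitude on both sides. Take a pillbox straddling the sheet with end-cap area A.
Flux Φ = 2EA and Q_enc = σA, so 2EA = σA/ε₀ ⇒ E = |σ|/(2ε₀), independent of distance.
E = |σ|/(2ε₀) = (9.14×10^-7)/(2·8.85×10^-12) = 5.16e4 N/C.

5.16×10^4 V/m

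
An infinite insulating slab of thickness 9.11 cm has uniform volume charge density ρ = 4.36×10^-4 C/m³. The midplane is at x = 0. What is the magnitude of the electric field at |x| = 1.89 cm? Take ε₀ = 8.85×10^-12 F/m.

E = 9.31×10^5 N/C

By symmetry E is perpendicular to the slab. A Gaussian pillbox from −1.89 cm to +1.89 cm (face area A) lies entirely within the slab.
Q_enc = ρ·(2x)·A and flux = 2EA, so 2EA = 2ρxA/ε₀ ⇒ E = |ρ|x/ε₀.
E = (4.36×10^-4)(0.0189)/(8.85×10^-12) = 9.31×10^5 N/C.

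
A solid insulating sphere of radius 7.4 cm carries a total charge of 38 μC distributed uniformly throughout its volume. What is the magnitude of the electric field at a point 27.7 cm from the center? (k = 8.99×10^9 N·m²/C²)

Symmetry ⇒ E = E(r) r̂. Gaussian sphere of radius r = 27.7 cm (r > R, so the entire charge is enclosed).
Q_enc = 38 μC = 3.80e-5 C.
Applying ∮E·dA = Q_enc/ε₀ with Φ = E(4πr²):
E = k|Q_enc|/r² = (8.99×10^9)(3.80e-5)/(0.277)² = 4.45×10^6 N/C.

4.45×10^6 N/C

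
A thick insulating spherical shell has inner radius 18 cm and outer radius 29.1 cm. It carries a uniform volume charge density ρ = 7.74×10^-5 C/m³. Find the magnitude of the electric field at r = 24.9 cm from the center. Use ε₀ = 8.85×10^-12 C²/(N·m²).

By spherical symmetry E is radial; choose a Gaussian sphere of radius r = 24.9 cm (within the shell material, 18 cm < r < 29.1 cm).
Enclosed charge is the volume from a to r: Q_enc = (4π/3)ρ(r³ − a³) = 3.114×10^-6 C.
Since E is radial and uniform over the Gaussian sphere, Φ = E·4πr² = Q_enc/ε₀.
E = |Q_enc|/(4πε₀r²) = (3.114×10^-6)/(4π·8.85×10^-12·(0.249)²) = 4.52e5 N/C.

|E| = 4.52e5 N/C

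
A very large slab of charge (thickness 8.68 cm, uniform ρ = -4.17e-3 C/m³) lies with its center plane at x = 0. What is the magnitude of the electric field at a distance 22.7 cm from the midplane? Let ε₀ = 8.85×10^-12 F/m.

|E| = 2.04×10^7 N/C

The point |x| = 22.7 cm lies outside the slab (half-thickness 0.0434 m). A symmetric pillbox spanning the full slab encloses Q_enc = ρ·d·A.
Flux = 2EA ⇒ E = |ρ|d/(2ε₀), independent of distance outside.
E = (4.17×10^-3)(0.0868)/(2·8.85×10^-12) = 2.04×10^7 N/C.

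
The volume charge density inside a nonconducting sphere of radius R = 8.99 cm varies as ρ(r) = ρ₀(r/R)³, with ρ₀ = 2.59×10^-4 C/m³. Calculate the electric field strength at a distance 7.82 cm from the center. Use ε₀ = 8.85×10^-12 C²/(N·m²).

Symmetry ⇒ E = E(r) r̂. Gaussian sphere of radius r = 7.82 cm (r < R).
Q_enc = ∫₀^r ρ(r')·4πr'² dr' = (4πρ₀/R³) ∫₀^r r'^5 dr' = 4πρ₀ r^6/(6·R³) = 1.707×10^-7 C.
Applying ∮E·dA = Q_enc/ε₀ with Φ = E(4πr²):
E = |Q_enc|/(4πε₀r²) = (1.707×10^-7)/(4π·8.85×10^-12·(0.0782)²) = 2.51×10^5 N/C.

E = 2.51×10^5 N/C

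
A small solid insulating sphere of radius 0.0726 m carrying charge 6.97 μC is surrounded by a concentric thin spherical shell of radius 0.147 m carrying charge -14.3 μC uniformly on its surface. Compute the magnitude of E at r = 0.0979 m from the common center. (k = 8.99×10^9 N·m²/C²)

Use a concentric Gaussian sphere at r = 0.0979 m (between the bodies, 0.0726 m < r < 0.147 m).
Only the inner charge is enclosed; the outer shell contributes nothing inside itself. Q_enc = 6.97 μC = 6.97e-6 C.
Gauss's law: E·4πr² = Q_enc/ε₀.
E = k|Q_enc|/r² = (8.99×10^9)(6.97×10^-6)/(0.0979)² = 6.54×10^6 N/C.

E = 6.54×10^6 N/C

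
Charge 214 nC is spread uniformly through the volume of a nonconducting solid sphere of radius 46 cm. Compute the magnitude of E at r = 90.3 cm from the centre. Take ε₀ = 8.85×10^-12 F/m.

|E| = 2.36×10^3 N/C

Take a concentric spherical Gaussian surface of radius r = 90.3 cm (r > R, so the entire charge is enclosed).
Q_enc = 214 nC = 2.14×10^-7 C.
Since E is radial and uniform over the Gaussian sphere, Φ = E·4πr² = Q_enc/ε₀.
E = |Q_enc|/(4πε₀r²) = (2.14×10^-7)/(4π·8.85×10^-12·(0.903)²) = 2.36e3 N/C.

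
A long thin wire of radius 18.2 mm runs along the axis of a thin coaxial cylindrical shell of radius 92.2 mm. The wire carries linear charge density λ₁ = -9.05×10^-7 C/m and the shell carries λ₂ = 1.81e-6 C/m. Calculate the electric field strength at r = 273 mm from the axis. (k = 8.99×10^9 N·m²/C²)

|E| = 5.96e4 N/C

Coaxial Gaussian cylinder, radius r = 273 mm, length L (r > 92.2 mm, enclosing both).
λ_enc = λ₁ + λ₂ = (-9.05×10^-7) + (1.81×10^-6) = 9.05×10^-7 C/m.
Applying ∮E·dA = Q_enc/ε₀ with the end caps contributing no flux:
E = 2k|λ_enc|/r = 2(8.99×10^9)(9.05e-7)/(0.273) = 5.96e4 N/C.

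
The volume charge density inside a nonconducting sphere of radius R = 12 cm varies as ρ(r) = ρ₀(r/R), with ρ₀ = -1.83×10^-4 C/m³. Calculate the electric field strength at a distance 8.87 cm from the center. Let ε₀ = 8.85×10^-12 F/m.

By spherical symmetry E is radial; choose a Gaussian sphere of radius r = 8.87 cm (r < R).
Integrate the density: Q_enc = 4π ∫₀^r ρ₀(r'/R)^1 r'² dr' = 4πρ₀ r^4/(4·R) = -2.966e-7 C.
By Gauss's law, ∮E·dA = E·4πr² = Q_enc/ε₀.
E = |Q_enc|/(4πε₀r²) = (2.966×10^-7)/(4π·8.85×10^-12·(0.0887)²) = 3.39×10^5 N/C.

|E| = 3.39e5 N/C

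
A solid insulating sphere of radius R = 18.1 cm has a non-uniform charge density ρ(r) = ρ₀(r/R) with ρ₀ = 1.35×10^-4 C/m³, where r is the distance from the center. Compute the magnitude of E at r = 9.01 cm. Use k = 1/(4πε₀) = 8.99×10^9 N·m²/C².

E ≈ 1.71×10^5 N/C

Use a concentric Gaussian sphere at r = 9.01 cm (r < R).
Q_enc = ∫₀^r ρ(r')·4πr'² dr' = (4πρ₀/R) ∫₀^r r'^3 dr' = 4πρ₀ r^4/(4·R) = 1.544×10^-7 C.
Since E is radial and uniform over the Gaussian sphere, Φ = E·4πr² = Q_enc/ε₀.
E = k|Q_enc|/r² = (8.99×10^9)(1.544e-7)/(0.0901)² = 1.71×10^5 N/C.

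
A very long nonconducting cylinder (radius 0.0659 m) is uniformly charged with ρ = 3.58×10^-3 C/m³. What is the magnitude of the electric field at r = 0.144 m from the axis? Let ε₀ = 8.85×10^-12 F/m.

6.10×10^6 N/C

Coaxial Gaussian cylinder, radius r = 0.144 m, length L (r > 0.0659 m, full cross-section enclosed).
λ_enc = ρ·πR² = (3.58e-3)π(0.0659)² = 4.884×10^-5 C/m.
Applying ∮E·dA = Q_enc/ε₀ with the end caps contributing no flux:
E = |λ_enc|/(2πε₀r) = (4.884×10^-5)/(2π·8.85×10^-12·0.144) = 6.10×10^6 N/C.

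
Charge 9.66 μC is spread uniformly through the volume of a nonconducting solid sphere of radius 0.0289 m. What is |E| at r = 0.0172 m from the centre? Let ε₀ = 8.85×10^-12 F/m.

E = 6.19e7 V/m

Use a concentric Gaussian sphere at r = 0.0172 m (r < R).
Only the charge within r is enclosed: Q_enc = Q·(r/R)³ = (9.66 μC)·(0.0172 m/0.0289 m)³ = 2.036×10^-6 C.
Since E is radial and uniform over the Gaussian sphere, Φ = E·4πr² = Q_enc/ε₀.
E = |Q_enc|/(4πε₀r²) = (2.036e-6)/(4π·8.85×10^-12·(0.0172)²) = 6.19e7 N/C.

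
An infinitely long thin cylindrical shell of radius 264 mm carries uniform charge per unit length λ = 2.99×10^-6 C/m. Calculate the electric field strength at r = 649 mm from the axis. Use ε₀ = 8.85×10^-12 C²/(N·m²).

E ≈ 8.29×10^4 V/m

By cylindrical symmetry E is radial; use a coaxial Gaussian cylinder of radius 649 mm and length L (r > 264 mm).
The full line charge is enclosed: λ_enc = 2.99e-6 C/m.
Since E is radial and uniform over the curved surface, Φ = E·2πrL = Q_enc/ε₀ = λ_enc L/ε₀.
E = |λ_enc|/(2πε₀r) = (2.99×10^-6)/(2π·8.85×10^-12·0.649) = 8.29×10^4 N/C.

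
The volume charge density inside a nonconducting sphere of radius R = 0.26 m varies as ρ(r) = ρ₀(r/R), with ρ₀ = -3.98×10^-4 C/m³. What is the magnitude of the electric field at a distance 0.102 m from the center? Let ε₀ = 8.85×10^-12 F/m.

By spherical symmetry E is radial; choose a Gaussian sphere of radius r = 0.102 m (r < R).
Q_enc = ∫₀^r ρ(r')·4πr'² dr' = (4πρ₀/R) ∫₀^r r'^3 dr' = 4πρ₀ r^4/(4·R) = -5.205×10^-7 C.
Gauss's law: E·4πr² = Q_enc/ε₀.
E = |Q_enc|/(4πε₀r²) = (5.205e-7)/(4π·8.85×10^-12·(0.102)²) = 4.50×10^5 N/C.

E ≈ 4.50×10^5 N/C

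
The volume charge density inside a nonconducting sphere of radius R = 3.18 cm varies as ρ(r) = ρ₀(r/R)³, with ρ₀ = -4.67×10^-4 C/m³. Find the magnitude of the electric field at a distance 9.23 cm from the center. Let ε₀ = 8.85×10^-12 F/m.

Take a concentric spherical Gaussian surface of radius r = 9.23 cm (r > R, all charge enclosed).
Q_enc = 4π ∫₀^R ρ₀(r'/R)^3 r'² dr' = 4πρ₀R³/6 = -3.145×10^-8 C.
Gauss's law: E·4πr² = Q_enc/ε₀.
E = |Q_enc|/(4πε₀r²) = (3.145×10^-8)/(4π·8.85×10^-12·(0.0923)²) = 3.32×10^4 N/C.

3.32e4 N/C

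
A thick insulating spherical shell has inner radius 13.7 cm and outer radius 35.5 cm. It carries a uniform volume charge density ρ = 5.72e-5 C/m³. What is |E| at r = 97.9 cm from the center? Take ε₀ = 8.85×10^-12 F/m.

Symmetry ⇒ E = E(r) r̂. Gaussian sphere of radius r = 97.9 cm (r > 35.5 cm, enclosing the whole shell).
Q_enc = ρ·(4π/3)(b³ − a³) = (5.72e-5)·(4π/3)·((0.355)³ − (0.137)³) = 1.01×10^-5 C.
Applying ∮E·dA = Q_enc/ε₀ with Φ = E(4πr²):
E = |Q_enc|/(4πε₀r²) = (1.01e-5)/(4π·8.85×10^-12·(0.979)²) = 9.48×10^4 N/C.

|E| ≈ 9.48e4 N/C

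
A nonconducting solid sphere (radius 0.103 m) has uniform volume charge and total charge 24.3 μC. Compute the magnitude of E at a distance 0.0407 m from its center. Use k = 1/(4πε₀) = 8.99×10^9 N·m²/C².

8.14e6 N/C

Take a concentric spherical Gaussian surface of radius r = 0.0407 m (r < R).
For a uniform sphere the enclosed fraction is (r/R)³, so Q_enc = (24.3 μC)(0.0407/0.103)³ = 1.499e-6 C.
By Gauss's law, ∮E·dA = E·4πr² = Q_enc/ε₀.
E = k|Q_enc|/r² = (8.99×10^9)(1.499×10^-6)/(0.0407)² = 8.14e6 N/C.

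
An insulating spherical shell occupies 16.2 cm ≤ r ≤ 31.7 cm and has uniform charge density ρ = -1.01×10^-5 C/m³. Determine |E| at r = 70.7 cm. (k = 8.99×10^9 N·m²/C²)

|E| = 2.10×10^4 V/m

Symmetry ⇒ E = E(r) r̂. Gaussian sphere of radius r = 70.7 cm (r > 31.7 cm, enclosing the whole shell).
Q_enc = ρ·(4π/3)(b³ − a³) = (-1.01×10^-5)·(4π/3)·((0.317)³ − (0.162)³) = -1.168e-6 C.
Applying ∮E·dA = Q_enc/ε₀ with Φ = E(4πr²):
E = k|Q_enc|/r² = (8.99×10^9)(1.168e-6)/(0.707)² = 2.10×10^4 N/C.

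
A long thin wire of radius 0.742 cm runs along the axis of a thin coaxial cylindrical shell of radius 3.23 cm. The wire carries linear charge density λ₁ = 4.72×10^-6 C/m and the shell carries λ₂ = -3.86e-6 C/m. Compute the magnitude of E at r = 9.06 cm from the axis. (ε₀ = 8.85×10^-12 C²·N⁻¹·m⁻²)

|E| = 1.71e5 N/C

By cylindrical symmetry E is radial; use a coaxial Gaussian cylinder of radius 9.06 cm and length L (r > 3.23 cm, enclosing both).
λ_enc = λ₁ + λ₂ = (4.72×10^-6) + (-3.86×10^-6) = 8.60e-7 C/m.
By Gauss's law (flux through the curved wall only), E·2πrL = λ_enc L/ε₀.
E = |λ_enc|/(2πε₀r) = (8.60e-7)/(2π·8.85×10^-12·0.0906) = 1.71×10^5 N/C.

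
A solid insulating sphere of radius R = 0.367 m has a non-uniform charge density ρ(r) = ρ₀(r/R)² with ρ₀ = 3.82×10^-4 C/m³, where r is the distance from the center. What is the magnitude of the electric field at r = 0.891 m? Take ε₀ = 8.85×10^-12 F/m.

Symmetry ⇒ E = E(r) r̂. Gaussian sphere of radius r = 0.891 m (r > R, all charge enclosed).
Q_enc = 4π ∫₀^R ρ₀(r'/R)^2 r'² dr' = 4πρ₀R³/5 = 4.746×10^-5 C.
By Gauss's law, ∮E·dA = E·4πr² = Q_enc/ε₀.
E = |Q_enc|/(4πε₀r²) = (4.746e-5)/(4π·8.85×10^-12·(0.891)²) = 5.38×10^5 N/C.

E ≈ 5.38×10^5 N/C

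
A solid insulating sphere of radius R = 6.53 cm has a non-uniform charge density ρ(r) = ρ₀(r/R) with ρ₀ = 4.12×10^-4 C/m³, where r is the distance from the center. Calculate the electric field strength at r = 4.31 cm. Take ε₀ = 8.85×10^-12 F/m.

Take a concentric spherical Gaussian surface of radius r = 4.31 cm (r < R).
Integrate the density: Q_enc = 4π ∫₀^r ρ₀(r'/R)^1 r'² dr' = 4πρ₀ r^4/(4·R) = 6.84×10^-8 C.
By Gauss's law, ∮E·dA = E·4πr² = Q_enc/ε₀.
E = |Q_enc|/(4πε₀r²) = (6.84e-8)/(4π·8.85×10^-12·(0.0431)²) = 3.31e5 N/C.

3.31e5 V/m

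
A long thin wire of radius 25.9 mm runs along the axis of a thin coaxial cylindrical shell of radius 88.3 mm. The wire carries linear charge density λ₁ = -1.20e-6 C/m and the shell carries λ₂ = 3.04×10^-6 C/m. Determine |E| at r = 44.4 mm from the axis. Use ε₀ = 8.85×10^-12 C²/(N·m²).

|E| ≈ 4.86×10^5 V/m

Coaxial Gaussian cylinder, radius r = 44.4 mm, length L (between the conductors, 25.9 mm < r < 88.3 mm).
Only the inner wire is enclosed; the outer shell contributes nothing inside itself. λ_enc = λ₁ = -1.20×10^-6 C/m.
Gauss's law: E·2πrL = λ_enc L/ε₀.
E = |λ_enc|/(2πε₀r) = (1.20×10^-6)/(2π·8.85×10^-12·0.0444) = 4.86×10^5 N/C.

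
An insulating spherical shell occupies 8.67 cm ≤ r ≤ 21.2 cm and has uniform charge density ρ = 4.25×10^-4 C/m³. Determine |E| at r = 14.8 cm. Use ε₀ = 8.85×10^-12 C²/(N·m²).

|E| ≈ 1.89×10^6 N/C

Use a concentric Gaussian sphere at r = 14.8 cm (within the shell material, 8.67 cm < r < 21.2 cm).
Only the shell between 8.67 cm and r is enclosed: Q_enc = ρ·(4π/3)(r³ − a³) = (4.25×10^-4)·(4π/3)·((0.148)³ − (0.0867)³) = 4.611e-6 C.
Since E is radial and uniform over the Gaussian sphere, Φ = E·4πr² = Q_enc/ε₀.
E = |Q_enc|/(4πε₀r²) = (4.611e-6)/(4π·8.85×10^-12·(0.148)²) = 1.89×10^6 N/C.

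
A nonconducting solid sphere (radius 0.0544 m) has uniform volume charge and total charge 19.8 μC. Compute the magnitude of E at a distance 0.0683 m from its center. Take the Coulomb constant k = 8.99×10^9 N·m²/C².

Use a concentric Gaussian sphere at r = 0.0683 m (r > R, so the entire charge is enclosed).
Q_enc = 19.8 μC = 1.98×10^-5 C.
Applying ∮E·dA = Q_enc/ε₀ with Φ = E(4πr²):
E = k|Q_enc|/r² = (8.99×10^9)(1.98×10^-5)/(0.0683)² = 3.82×10^7 N/C.

E = 3.82×10^7 V/m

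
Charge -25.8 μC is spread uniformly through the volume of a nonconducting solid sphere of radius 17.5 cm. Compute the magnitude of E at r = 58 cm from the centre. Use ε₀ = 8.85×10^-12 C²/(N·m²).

E = 6.90×10^5 N/C

Take a concentric spherical Gaussian surface of radius r = 58 cm (r > R, so the entire charge is enclosed).
Q_enc = -25.8 μC = -2.58×10^-5 C.
Since E is radial and uniform over the Gaussian sphere, Φ = E·4πr² = Q_enc/ε₀.
E = |Q_enc|/(4πε₀r²) = (2.58×10^-5)/(4π·8.85×10^-12·(0.58)²) = 6.90×10^5 N/C.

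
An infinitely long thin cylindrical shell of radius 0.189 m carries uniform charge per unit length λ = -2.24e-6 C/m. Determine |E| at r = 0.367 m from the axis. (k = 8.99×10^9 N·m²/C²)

Take a coaxial cylindrical Gaussian surface of radius r = 0.367 m and length L (r > 0.189 m).
The full line charge is enclosed: λ_enc = -2.24e-6 C/m.
Gauss's law: E·2πrL = λ_enc L/ε₀.
E = 2k|λ_enc|/r = 2(8.99×10^9)(2.24×10^-6)/(0.367) = 1.10e5 N/C.

E ≈ 1.10×10^5 N/C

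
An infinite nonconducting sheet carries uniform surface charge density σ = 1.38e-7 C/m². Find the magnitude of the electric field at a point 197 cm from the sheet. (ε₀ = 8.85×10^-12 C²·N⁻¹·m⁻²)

|E| ≈ 7.80e3 N/C

By planar symmetry E is perpendicular to the sheet and uniform; use a Gaussian pillbox with flat faces of area A on each side of the sheet.
Only the two end caps contribute flux: Φ = 2EA. With Q_enc = σA, Gauss's law gives E = |σ|/(2ε₀).
E = |σ|/(2ε₀) = (1.38e-7)/(2·8.85×10^-12) = 7.80×10^3 N/C.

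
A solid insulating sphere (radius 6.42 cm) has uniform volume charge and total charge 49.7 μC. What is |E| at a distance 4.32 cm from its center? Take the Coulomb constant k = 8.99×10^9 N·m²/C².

Take a concentric spherical Gaussian surface of radius r = 4.32 cm (r < R).
Only the charge within r is enclosed: Q_enc = Q·(r/R)³ = (49.7 μC)·(4.32 cm/6.42 cm)³ = 1.514e-5 C.
Applying ∮E·dA = Q_enc/ε₀ with Φ = E(4πr²):
E = k|Q_enc|/r² = (8.99×10^9)(1.514×10^-5)/(0.0432)² = 7.29e7 N/C.

|E| ≈ 7.29×10^7 V/m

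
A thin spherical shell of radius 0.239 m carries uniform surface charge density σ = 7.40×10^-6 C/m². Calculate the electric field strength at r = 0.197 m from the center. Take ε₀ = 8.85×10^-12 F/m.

Use a concentric Gaussian sphere at r = 0.197 m (inside the shell, r < 0.239 m).
All the charge is outside the Gaussian surface: Q_enc = 0, hence E = 0 everywhere inside the shell.

E = 0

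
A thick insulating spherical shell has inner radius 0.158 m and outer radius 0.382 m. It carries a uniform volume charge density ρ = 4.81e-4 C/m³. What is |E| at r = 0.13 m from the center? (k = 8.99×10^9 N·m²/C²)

Take a concentric spherical Gaussian surface of radius r = 0.13 m (r < 0.158 m, inside the empty cavity).
Q_enc = 0 (all charge lies at larger r); Gauss's law gives E = 0.

|E| = 0 V/m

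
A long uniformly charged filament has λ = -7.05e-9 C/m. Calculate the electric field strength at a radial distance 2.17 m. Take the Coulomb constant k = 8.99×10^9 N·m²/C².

By cylindrical symmetry E is radial; use a coaxial Gaussian cylinder of radius 2.17 m and length L.
Q_enc = λL, so λ_enc = -7.05×10^-9 C/m.
Gauss's law: E·2πrL = λ_enc L/ε₀.
E = 2k|λ_enc|/r = 2(8.99×10^9)(7.05×10^-9)/(2.17) = 58.4 N/C.

|E| = 58.4 N/C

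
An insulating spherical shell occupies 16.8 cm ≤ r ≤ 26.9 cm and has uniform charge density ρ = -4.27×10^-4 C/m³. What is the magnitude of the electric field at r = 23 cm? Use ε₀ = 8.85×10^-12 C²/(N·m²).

2.26e6 N/C

By spherical symmetry E is radial; choose a Gaussian sphere of radius r = 23 cm (within the shell material, 16.8 cm < r < 26.9 cm).
Enclosed charge is the volume from a to r: Q_enc = (4π/3)ρ(r³ − a³) = -1.328×10^-5 C.
Since E is radial and uniform over the Gaussian sphere, Φ = E·4πr² = Q_enc/ε₀.
E = |Q_enc|/(4πε₀r²) = (1.328e-5)/(4π·8.85×10^-12·(0.23)²) = 2.26×10^6 N/C.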